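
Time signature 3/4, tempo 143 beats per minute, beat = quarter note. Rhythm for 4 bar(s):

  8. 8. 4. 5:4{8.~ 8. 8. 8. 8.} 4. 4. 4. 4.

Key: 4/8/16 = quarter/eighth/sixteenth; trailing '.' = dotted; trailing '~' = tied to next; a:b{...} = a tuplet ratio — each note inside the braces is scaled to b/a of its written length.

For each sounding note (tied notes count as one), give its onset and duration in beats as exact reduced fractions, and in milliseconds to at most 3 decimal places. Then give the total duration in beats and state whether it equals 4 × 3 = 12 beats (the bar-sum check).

1) 0.0ms=0b +314.685ms=3/4b
2) 314.685ms=3/4b +314.685ms=3/4b
3) 629.371ms=3/2b +629.371ms=3/2b
4) 1258.741ms=3b +503.497ms=6/5b
5) 1762.238ms=21/5b +251.748ms=3/5b
6) 2013.986ms=24/5b +251.748ms=3/5b
7) 2265.734ms=27/5b +251.748ms=3/5b
8) 2517.483ms=6b +629.371ms=3/2b
9) 3146.853ms=15/2b +629.371ms=3/2b
10) 3776.224ms=9b +629.371ms=3/2b
11) 4405.594ms=21/2b +629.371ms=3/2b
Σ=12b of 12 (143bpm 3/4) — PASS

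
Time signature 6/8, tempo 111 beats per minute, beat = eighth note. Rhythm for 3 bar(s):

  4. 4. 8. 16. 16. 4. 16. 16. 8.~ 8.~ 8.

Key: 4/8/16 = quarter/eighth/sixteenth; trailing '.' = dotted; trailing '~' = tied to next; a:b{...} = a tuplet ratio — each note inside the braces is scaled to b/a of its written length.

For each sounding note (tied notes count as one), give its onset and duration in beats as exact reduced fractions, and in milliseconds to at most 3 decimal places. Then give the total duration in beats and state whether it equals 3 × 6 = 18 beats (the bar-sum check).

1) 0.0ms=0b +1621.622ms=3b
2) 1621.622ms=3b +1621.622ms=3b
3) 3243.243ms=6b +810.811ms=3/2b
4) 4054.054ms=15/2b +405.405ms=3/4b
5) 4459.459ms=33/4b +405.405ms=3/4b
6) 4864.865ms=9b +1621.622ms=3b
7) 6486.486ms=12b +405.405ms=3/4b
8) 6891.892ms=51/4b +405.405ms=3/4b
9) 7297.297ms=27/2b +2432.432ms=9/2b
Σ=18b of 18 (111bpm 6/8) — PASS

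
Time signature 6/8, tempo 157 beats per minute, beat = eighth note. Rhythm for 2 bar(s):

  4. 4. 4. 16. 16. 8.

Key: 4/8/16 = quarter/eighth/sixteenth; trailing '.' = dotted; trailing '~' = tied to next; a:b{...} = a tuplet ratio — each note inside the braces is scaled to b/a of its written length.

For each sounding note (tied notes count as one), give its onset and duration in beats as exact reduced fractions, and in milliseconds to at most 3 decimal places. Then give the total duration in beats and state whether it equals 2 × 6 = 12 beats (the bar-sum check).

1) 0.0ms=0b +1146.497ms=3b
2) 1146.497ms=3b +1146.497ms=3b
3) 2292.994ms=6b +1146.497ms=3b
4) 3439.49ms=9b +286.624ms=3/4b
5) 3726.115ms=39/4b +286.624ms=3/4b
6) 4012.739ms=21/2b +573.248ms=3/2b
Σ=12b of 12 (157bpm 6/8) — PASS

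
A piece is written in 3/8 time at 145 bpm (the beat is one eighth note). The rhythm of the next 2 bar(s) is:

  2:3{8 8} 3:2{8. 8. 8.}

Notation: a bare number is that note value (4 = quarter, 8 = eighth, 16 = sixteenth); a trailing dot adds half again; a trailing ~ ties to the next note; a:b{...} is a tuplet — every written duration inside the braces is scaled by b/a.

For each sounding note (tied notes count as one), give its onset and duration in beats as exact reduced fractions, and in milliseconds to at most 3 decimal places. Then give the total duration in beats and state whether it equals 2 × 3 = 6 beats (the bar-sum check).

1) 0.0ms=0b +620.69ms=3/2b
2) 620.69ms=3/2b +620.69ms=3/2b
3) 1241.379ms=3b +413.793ms=1b
4) 1655.172ms=4b +413.793ms=1b
5) 2068.966ms=5b +413.793ms=1b
Σ=6b of 6 (145bpm 3/8) — PASS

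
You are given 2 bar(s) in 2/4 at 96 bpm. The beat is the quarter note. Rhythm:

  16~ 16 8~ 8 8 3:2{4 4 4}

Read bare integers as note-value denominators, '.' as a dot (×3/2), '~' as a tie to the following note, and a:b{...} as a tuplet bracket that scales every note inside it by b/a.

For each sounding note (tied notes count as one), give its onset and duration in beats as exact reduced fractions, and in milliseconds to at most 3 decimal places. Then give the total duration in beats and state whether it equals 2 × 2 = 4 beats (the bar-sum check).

1) 0.0ms=0b +312.5ms=1/2b
2) 312.5ms=1/2b +625.0ms=1b
3) 937.5ms=3/2b +312.5ms=1/2b
4) 1250.0ms=2b +416.667ms=2/3b
5) 1666.667ms=8/3b +416.667ms=2/3b
6) 2083.333ms=10/3b +416.667ms=2/3b
Σ=4b of 4 (96bpm 2/4) — PASS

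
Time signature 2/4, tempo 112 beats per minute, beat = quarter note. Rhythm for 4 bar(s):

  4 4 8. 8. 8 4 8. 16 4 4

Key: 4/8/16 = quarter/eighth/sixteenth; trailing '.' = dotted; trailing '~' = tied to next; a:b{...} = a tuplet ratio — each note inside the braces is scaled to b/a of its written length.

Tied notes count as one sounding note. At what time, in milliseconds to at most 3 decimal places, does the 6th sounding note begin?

1. 0.0ms @ 0 + 535.714ms (1)
2. 535.714ms @ 1 + 535.714ms (1)
3. 1071.429ms @ 2 + 401.786ms (3/4)
4. 1473.214ms @ 11/4 + 401.786ms (3/4)
5. 1875.0ms @ 7/2 + 267.857ms (1/2)
6. 2142.857ms @ 4 + 535.714ms (1)
7. 2678.571ms @ 5 + 401.786ms (3/4)
8. 3080.357ms @ 23/4 + 133.929ms (1/4)
9. 3214.286ms @ 6 + 535.714ms (1)
10. 3750.0ms @ 7 + 535.714ms (1)

note 6 onset = 4b = 2142.857ms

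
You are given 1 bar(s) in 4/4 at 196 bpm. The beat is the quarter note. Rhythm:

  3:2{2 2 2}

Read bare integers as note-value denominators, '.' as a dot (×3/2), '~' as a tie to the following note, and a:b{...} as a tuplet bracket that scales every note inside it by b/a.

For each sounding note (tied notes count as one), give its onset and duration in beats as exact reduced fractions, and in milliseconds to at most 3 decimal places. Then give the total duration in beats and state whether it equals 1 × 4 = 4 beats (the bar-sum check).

1) 0.0ms=0b +408.163ms=4/3b
2) 408.163ms=4/3b +408.163ms=4/3b
3) 816.327ms=8/3b +408.163ms=4/3b
Σ=4b of 4 (196bpm 4/4) — PASS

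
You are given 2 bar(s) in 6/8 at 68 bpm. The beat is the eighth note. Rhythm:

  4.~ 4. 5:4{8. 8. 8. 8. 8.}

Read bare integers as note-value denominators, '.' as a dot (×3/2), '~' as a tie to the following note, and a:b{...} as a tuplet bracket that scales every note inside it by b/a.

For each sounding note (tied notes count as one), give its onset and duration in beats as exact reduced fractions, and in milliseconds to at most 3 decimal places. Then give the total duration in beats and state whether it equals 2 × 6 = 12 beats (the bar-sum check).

1) 0.0ms=0b +5294.118ms=6b
2) 5294.118ms=6b +1058.824ms=6/5b
3) 6352.941ms=36/5b +1058.824ms=6/5b
4) 7411.765ms=42/5b +1058.824ms=6/5b
5) 8470.588ms=48/5b +1058.824ms=6/5b
6) 9529.412ms=54/5b +1058.824ms=6/5b
Σ=12b of 12 (68bpm 6/8) — PASS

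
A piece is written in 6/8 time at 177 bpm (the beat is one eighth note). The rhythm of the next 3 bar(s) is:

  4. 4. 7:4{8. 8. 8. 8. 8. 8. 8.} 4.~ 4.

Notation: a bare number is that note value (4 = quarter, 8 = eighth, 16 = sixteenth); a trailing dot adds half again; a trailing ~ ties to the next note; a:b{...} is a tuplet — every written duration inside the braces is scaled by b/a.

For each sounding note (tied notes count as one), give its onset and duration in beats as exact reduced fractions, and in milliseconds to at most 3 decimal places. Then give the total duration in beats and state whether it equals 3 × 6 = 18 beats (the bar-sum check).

1) 0.0ms=0b +1016.949ms=3b
2) 1016.949ms=3b +1016.949ms=3b
3) 2033.898ms=6b +290.557ms=6/7b
4) 2324.455ms=48/7b +290.557ms=6/7b
5) 2615.012ms=54/7b +290.557ms=6/7b
6) 2905.569ms=60/7b +290.557ms=6/7b
7) 3196.126ms=66/7b +290.557ms=6/7b
8) 3486.683ms=72/7b +290.557ms=6/7b
9) 3777.24ms=78/7b +290.557ms=6/7b
10) 4067.797ms=12b +2033.898ms=6b
Σ=18b of 18 (177bpm 6/8) — PASS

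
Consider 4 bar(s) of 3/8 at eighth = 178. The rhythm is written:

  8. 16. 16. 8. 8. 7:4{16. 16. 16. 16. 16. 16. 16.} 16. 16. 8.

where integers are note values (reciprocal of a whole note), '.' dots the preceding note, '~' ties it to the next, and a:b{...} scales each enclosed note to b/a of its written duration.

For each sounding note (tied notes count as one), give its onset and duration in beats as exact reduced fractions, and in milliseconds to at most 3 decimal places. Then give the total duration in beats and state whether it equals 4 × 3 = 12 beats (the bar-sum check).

1) 0.0ms=0b +505.618ms=3/2b
2) 505.618ms=3/2b +252.809ms=3/4b
3) 758.427ms=9/4b +252.809ms=3/4b
4) 1011.236ms=3b +505.618ms=3/2b
5) 1516.854ms=9/2b +505.618ms=3/2b
6) 2022.472ms=6b +144.462ms=3/7b
7) 2166.934ms=45/7b +144.462ms=3/7b
8) 2311.396ms=48/7b +144.462ms=3/7b
9) 2455.859ms=51/7b +144.462ms=3/7b
10) 2600.321ms=54/7b +144.462ms=3/7b
11) 2744.783ms=57/7b +144.462ms=3/7b
12) 2889.246ms=60/7b +144.462ms=3/7b
13) 3033.708ms=9b +252.809ms=3/4b
14) 3286.517ms=39/4b +252.809ms=3/4b
15) 3539.326ms=21/2b +505.618ms=3/2b
Σ=12b of 12 (178bpm 3/8) — PASS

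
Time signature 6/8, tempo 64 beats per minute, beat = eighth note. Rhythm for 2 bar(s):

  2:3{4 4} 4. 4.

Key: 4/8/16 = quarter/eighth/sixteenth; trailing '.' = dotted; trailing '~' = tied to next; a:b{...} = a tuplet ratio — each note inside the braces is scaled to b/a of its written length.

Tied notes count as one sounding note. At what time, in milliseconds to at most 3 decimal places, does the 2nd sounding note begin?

1. 0.0ms @ 0 + 2812.5ms (3)
2. 2812.5ms @ 3 + 2812.5ms (3)
3. 5625.0ms @ 6 + 2812.5ms (3)
4. 8437.5ms @ 9 + 2812.5ms (3)

note 2 onset = 3b = 2812.5ms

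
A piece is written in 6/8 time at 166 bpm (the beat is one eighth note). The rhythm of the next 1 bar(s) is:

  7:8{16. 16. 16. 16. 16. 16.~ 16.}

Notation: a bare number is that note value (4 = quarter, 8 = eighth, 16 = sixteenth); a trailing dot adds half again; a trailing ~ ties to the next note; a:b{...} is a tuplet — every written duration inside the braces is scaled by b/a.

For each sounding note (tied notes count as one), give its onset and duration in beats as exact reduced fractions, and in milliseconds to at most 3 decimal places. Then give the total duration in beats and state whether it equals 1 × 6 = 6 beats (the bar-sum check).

1) 0.0ms=0b +309.811ms=6/7b
2) 309.811ms=6/7b +309.811ms=6/7b
3) 619.621ms=12/7b +309.811ms=6/7b
4) 929.432ms=18/7b +309.811ms=6/7b
5) 1239.243ms=24/7b +309.811ms=6/7b
6) 1549.053ms=30/7b +619.621ms=12/7b
Σ=6b of 6 (166bpm 6/8) — PASS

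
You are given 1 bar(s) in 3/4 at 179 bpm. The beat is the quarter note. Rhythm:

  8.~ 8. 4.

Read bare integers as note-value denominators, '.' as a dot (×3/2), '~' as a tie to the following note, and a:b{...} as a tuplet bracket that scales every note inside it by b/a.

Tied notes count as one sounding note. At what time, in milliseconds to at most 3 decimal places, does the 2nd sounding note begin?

note 2 onset = 3/2b = 502.793ms

1. 0.0ms @ 0 + 502.793ms (3/2)
2. 502.793ms @ 3/2 + 502.793ms (3/2)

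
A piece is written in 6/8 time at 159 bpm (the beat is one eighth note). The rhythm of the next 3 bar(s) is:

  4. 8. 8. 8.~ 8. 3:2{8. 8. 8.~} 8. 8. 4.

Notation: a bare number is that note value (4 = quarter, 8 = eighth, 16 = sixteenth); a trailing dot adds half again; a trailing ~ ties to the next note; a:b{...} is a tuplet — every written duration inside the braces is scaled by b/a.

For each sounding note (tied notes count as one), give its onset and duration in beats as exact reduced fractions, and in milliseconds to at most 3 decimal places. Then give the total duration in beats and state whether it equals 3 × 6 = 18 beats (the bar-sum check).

1) 0.0ms=0b +1132.075ms=3b
2) 1132.075ms=3b +566.038ms=3/2b
3) 1698.113ms=9/2b +566.038ms=3/2b
4) 2264.151ms=6b +1132.075ms=3b
5) 3396.226ms=9b +377.358ms=1b
6) 3773.585ms=10b +377.358ms=1b
7) 4150.943ms=11b +943.396ms=5/2b
8) 5094.34ms=27/2b +566.038ms=3/2b
9) 5660.377ms=15b +1132.075ms=3b
Σ=18b of 18 (159bpm 6/8) — PASS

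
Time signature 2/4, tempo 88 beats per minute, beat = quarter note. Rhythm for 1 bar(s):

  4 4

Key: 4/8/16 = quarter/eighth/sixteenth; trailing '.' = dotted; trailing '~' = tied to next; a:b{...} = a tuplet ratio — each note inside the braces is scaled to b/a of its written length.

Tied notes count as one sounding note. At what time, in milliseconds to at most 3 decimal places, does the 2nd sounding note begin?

1. 0.0ms @ 0 + 681.818ms (1)
2. 681.818ms @ 1 + 681.818ms (1)

note 2 onset = 1b = 681.818ms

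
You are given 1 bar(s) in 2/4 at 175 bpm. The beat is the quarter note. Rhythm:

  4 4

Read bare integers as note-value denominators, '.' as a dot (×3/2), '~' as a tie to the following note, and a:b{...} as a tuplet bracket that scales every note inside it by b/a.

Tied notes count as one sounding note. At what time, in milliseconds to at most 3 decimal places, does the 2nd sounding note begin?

note 2 onset = 1b = 342.857ms

1. 0.0ms @ 0 + 342.857ms (1)
2. 342.857ms @ 1 + 342.857ms (1)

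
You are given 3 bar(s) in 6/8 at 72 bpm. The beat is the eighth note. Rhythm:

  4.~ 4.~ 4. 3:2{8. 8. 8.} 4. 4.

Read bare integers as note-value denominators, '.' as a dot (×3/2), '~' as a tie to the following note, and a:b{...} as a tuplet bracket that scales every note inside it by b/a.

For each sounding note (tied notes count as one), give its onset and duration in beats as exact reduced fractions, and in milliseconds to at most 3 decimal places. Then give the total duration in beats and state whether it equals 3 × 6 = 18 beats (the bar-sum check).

1) 0.0ms=0b +7500.0ms=9b
2) 7500.0ms=9b +833.333ms=1b
3) 8333.333ms=10b +833.333ms=1b
4) 9166.667ms=11b +833.333ms=1b
5) 10000.0ms=12b +2500.0ms=3b
6) 12500.0ms=15b +2500.0ms=3b
Σ=18b of 18 (72bpm 6/8) — PASS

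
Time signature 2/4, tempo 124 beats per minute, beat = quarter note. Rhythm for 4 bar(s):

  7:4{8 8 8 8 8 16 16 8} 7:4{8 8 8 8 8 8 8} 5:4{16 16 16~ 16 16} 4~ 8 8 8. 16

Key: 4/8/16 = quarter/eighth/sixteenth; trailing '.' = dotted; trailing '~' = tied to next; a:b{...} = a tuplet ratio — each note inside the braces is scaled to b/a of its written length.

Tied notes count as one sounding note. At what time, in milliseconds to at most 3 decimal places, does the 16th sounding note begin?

1. 0.0ms @ 0 + 138.249ms (2/7)
2. 138.249ms @ 2/7 + 138.249ms (2/7)
3. 276.498ms @ 4/7 + 138.249ms (2/7)
4. 414.747ms @ 6/7 + 138.249ms (2/7)
5. 552.995ms @ 8/7 + 138.249ms (2/7)
6. 691.244ms @ 10/7 + 69.124ms (1/7)
7. 760.369ms @ 11/7 + 69.124ms (1/7)
8. 829.493ms @ 12/7 + 138.249ms (2/7)
9. 967.742ms @ 2 + 138.249ms (2/7)
10. 1105.991ms @ 16/7 + 138.249ms (2/7)
11. 1244.24ms @ 18/7 + 138.249ms (2/7)
12. 1382.488ms @ 20/7 + 138.249ms (2/7)
13. 1520.737ms @ 22/7 + 138.249ms (2/7)
14. 1658.986ms @ 24/7 + 138.249ms (2/7)
15. 1797.235ms @ 26/7 + 138.249ms (2/7)
16. 1935.484ms @ 4 + 96.774ms (1/5)
17. 2032.258ms @ 21/5 + 96.774ms (1/5)
18. 2129.032ms @ 22/5 + 193.548ms (2/5)
19. 2322.581ms @ 24/5 + 96.774ms (1/5)
20. 2419.355ms @ 5 + 725.806ms (3/2)
21. 3145.161ms @ 13/2 + 241.935ms (1/2)
22. 3387.097ms @ 7 + 362.903ms (3/4)
23. 3750.0ms @ 31/4 + 120.968ms (1/4)

note 16 onset = 4b = 1935.484ms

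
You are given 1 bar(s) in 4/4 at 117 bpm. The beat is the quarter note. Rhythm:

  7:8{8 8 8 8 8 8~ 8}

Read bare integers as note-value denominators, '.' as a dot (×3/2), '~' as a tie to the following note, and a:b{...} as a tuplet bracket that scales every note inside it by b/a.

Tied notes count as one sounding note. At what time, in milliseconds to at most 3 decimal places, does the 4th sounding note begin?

1. 0.0ms @ 0 + 293.04ms (4/7)
2. 293.04ms @ 4/7 + 293.04ms (4/7)
3. 586.081ms @ 8/7 + 293.04ms (4/7)
4. 879.121ms @ 12/7 + 293.04ms (4/7)
5. 1172.161ms @ 16/7 + 293.04ms (4/7)
6. 1465.201ms @ 20/7 + 586.081ms (8/7)

note 4 onset = 12/7b = 879.121ms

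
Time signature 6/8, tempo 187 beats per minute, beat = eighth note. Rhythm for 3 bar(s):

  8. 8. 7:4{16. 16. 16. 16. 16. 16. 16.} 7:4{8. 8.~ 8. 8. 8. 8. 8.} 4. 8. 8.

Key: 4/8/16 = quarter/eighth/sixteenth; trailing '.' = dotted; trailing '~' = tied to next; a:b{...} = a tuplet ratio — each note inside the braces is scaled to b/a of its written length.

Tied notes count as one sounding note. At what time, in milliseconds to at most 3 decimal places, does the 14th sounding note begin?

note 14 onset = 72/7b = 3300.229ms

1. 0.0ms @ 0 + 481.283ms (3/2)
2. 481.283ms @ 3/2 + 481.283ms (3/2)
3. 962.567ms @ 3 + 137.51ms (3/7)
4. 1100.076ms @ 24/7 + 137.51ms (3/7)
5. 1237.586ms @ 27/7 + 137.51ms (3/7)
6. 1375.095ms @ 30/7 + 137.51ms (3/7)
7. 1512.605ms @ 33/7 + 137.51ms (3/7)
8. 1650.115ms @ 36/7 + 137.51ms (3/7)
9. 1787.624ms @ 39/7 + 137.51ms (3/7)
10. 1925.134ms @ 6 + 275.019ms (6/7)
11. 2200.153ms @ 48/7 + 550.038ms (12/7)
12. 2750.191ms @ 60/7 + 275.019ms (6/7)
13. 3025.21ms @ 66/7 + 275.019ms (6/7)
14. 3300.229ms @ 72/7 + 275.019ms (6/7)
15. 3575.248ms @ 78/7 + 275.019ms (6/7)
16. 3850.267ms @ 12 + 962.567ms (3)
17. 4812.834ms @ 15 + 481.283ms (3/2)
18. 5294.118ms @ 33/2 + 481.283ms (3/2)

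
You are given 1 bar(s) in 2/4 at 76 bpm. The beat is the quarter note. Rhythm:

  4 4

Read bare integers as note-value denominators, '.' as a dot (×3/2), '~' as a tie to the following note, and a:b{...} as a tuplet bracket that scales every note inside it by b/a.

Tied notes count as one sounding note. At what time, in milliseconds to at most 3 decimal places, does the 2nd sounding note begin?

note 2 onset = 1b = 789.474ms

1. 0.0ms @ 0 + 789.474ms (1)
2. 789.474ms @ 1 + 789.474ms (1)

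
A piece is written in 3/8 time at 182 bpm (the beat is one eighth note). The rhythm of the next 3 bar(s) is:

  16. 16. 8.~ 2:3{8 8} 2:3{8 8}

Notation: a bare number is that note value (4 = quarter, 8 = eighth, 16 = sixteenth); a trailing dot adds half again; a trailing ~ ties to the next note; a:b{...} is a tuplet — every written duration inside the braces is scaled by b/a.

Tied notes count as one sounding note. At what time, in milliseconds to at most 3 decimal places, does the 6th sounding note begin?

note 6 onset = 15/2b = 2472.527ms

1. 0.0ms @ 0 + 247.253ms (3/4)
2. 247.253ms @ 3/4 + 247.253ms (3/4)
3. 494.505ms @ 3/2 + 989.011ms (3)
4. 1483.516ms @ 9/2 + 494.505ms (3/2)
5. 1978.022ms @ 6 + 494.505ms (3/2)
6. 2472.527ms @ 15/2 + 494.505ms (3/2)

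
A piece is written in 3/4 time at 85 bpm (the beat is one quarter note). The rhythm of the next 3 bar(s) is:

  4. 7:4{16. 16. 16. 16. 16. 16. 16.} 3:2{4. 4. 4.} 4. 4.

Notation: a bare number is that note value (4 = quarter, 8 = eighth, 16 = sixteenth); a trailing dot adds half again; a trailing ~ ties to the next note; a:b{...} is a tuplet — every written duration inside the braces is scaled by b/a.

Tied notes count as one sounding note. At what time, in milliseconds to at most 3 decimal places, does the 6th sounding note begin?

1. 0.0ms @ 0 + 1058.824ms (3/2)
2. 1058.824ms @ 3/2 + 151.261ms (3/14)
3. 1210.084ms @ 12/7 + 151.261ms (3/14)
4. 1361.345ms @ 27/14 + 151.261ms (3/14)
5. 1512.605ms @ 15/7 + 151.261ms (3/14)
6. 1663.866ms @ 33/14 + 151.261ms (3/14)
7. 1815.126ms @ 18/7 + 151.261ms (3/14)
8. 1966.387ms @ 39/14 + 151.261ms (3/14)
9. 2117.647ms @ 3 + 705.882ms (1)
10. 2823.529ms @ 4 + 705.882ms (1)
11. 3529.412ms @ 5 + 705.882ms (1)
12. 4235.294ms @ 6 + 1058.824ms (3/2)
13. 5294.118ms @ 15/2 + 1058.824ms (3/2)

note 6 onset = 33/14b = 1663.866ms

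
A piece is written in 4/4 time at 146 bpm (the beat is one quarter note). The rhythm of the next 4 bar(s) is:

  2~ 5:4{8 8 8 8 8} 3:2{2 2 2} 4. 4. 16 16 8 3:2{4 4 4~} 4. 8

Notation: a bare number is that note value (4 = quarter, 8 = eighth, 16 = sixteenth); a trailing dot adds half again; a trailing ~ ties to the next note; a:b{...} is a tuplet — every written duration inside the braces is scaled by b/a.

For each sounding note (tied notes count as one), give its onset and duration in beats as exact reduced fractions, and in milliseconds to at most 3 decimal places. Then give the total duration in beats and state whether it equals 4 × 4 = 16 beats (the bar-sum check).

1) 0.0ms=0b +986.301ms=12/5b
2) 986.301ms=12/5b +164.384ms=2/5b
3) 1150.685ms=14/5b +164.384ms=2/5b
4) 1315.068ms=16/5b +164.384ms=2/5b
5) 1479.452ms=18/5b +164.384ms=2/5b
6) 1643.836ms=4b +547.945ms=4/3b
7) 2191.781ms=16/3b +547.945ms=4/3b
8) 2739.726ms=20/3b +547.945ms=4/3b
9) 3287.671ms=8b +616.438ms=3/2b
10) 3904.11ms=19/2b +616.438ms=3/2b
11) 4520.548ms=11b +102.74ms=1/4b
12) 4623.288ms=45/4b +102.74ms=1/4b
13) 4726.027ms=23/2b +205.479ms=1/2b
14) 4931.507ms=12b +273.973ms=2/3b
15) 5205.479ms=38/3b +273.973ms=2/3b
16) 5479.452ms=40/3b +890.411ms=13/6b
17) 6369.863ms=31/2b +205.479ms=1/2b
Σ=16b of 16 (146bpm 4/4) — PASS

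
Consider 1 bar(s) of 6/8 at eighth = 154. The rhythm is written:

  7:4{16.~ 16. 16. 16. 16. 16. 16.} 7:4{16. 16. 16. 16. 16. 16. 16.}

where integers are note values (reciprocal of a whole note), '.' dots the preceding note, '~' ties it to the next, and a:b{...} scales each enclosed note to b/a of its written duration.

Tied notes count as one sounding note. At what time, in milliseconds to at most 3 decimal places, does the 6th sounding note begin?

note 6 onset = 18/7b = 1001.855ms

1. 0.0ms @ 0 + 333.952ms (6/7)
2. 333.952ms @ 6/7 + 166.976ms (3/7)
3. 500.928ms @ 9/7 + 166.976ms (3/7)
4. 667.904ms @ 12/7 + 166.976ms (3/7)
5. 834.879ms @ 15/7 + 166.976ms (3/7)
6. 1001.855ms @ 18/7 + 166.976ms (3/7)
7. 1168.831ms @ 3 + 166.976ms (3/7)
8. 1335.807ms @ 24/7 + 166.976ms (3/7)
9. 1502.783ms @ 27/7 + 166.976ms (3/7)
10. 1669.759ms @ 30/7 + 166.976ms (3/7)
11. 1836.735ms @ 33/7 + 166.976ms (3/7)
12. 2003.711ms @ 36/7 + 166.976ms (3/7)
13. 2170.686ms @ 39/7 + 166.976ms (3/7)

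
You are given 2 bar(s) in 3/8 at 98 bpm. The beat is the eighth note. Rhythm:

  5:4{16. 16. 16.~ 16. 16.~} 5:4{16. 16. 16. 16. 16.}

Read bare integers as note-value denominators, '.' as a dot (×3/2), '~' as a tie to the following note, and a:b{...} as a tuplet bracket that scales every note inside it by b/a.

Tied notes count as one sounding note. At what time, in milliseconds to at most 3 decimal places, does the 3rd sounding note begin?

1. 0.0ms @ 0 + 367.347ms (3/5)
2. 367.347ms @ 3/5 + 367.347ms (3/5)
3. 734.694ms @ 6/5 + 734.694ms (6/5)
4. 1469.388ms @ 12/5 + 734.694ms (6/5)
5. 2204.082ms @ 18/5 + 367.347ms (3/5)
6. 2571.429ms @ 21/5 + 367.347ms (3/5)
7. 2938.776ms @ 24/5 + 367.347ms (3/5)
8. 3306.122ms @ 27/5 + 367.347ms (3/5)

note 3 onset = 6/5b = 734.694ms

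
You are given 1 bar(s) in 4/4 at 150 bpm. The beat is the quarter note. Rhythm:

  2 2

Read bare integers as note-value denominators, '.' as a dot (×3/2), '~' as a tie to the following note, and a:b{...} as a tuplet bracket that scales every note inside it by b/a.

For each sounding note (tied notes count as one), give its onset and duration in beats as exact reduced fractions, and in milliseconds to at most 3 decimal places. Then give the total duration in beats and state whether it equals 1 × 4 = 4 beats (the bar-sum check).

1) 0.0ms=0b +800.0ms=2b
2) 800.0ms=2b +800.0ms=2b
Σ=4b of 4 (150bpm 4/4) — PASS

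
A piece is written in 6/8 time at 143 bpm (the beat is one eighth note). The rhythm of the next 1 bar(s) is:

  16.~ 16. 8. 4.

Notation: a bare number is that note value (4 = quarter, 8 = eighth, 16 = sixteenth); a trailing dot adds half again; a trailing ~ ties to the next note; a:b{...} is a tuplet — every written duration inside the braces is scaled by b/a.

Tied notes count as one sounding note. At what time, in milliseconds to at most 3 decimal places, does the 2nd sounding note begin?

1. 0.0ms @ 0 + 629.371ms (3/2)
2. 629.371ms @ 3/2 + 629.371ms (3/2)
3. 1258.741ms @ 3 + 1258.741ms (3)

note 2 onset = 3/2b = 629.371ms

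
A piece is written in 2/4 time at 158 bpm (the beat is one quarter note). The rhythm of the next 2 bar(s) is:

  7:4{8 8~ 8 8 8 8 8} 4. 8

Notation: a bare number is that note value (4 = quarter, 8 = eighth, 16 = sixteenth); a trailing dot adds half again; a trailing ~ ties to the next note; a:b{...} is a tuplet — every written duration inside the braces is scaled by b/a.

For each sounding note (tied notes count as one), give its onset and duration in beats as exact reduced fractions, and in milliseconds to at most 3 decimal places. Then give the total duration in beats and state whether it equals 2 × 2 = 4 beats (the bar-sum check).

1) 0.0ms=0b +108.499ms=2/7b
2) 108.499ms=2/7b +216.998ms=4/7b
3) 325.497ms=6/7b +108.499ms=2/7b
4) 433.996ms=8/7b +108.499ms=2/7b
5) 542.495ms=10/7b +108.499ms=2/7b
6) 650.995ms=12/7b +108.499ms=2/7b
7) 759.494ms=2b +569.62ms=3/2b
8) 1329.114ms=7/2b +189.873ms=1/2b
Σ=4b of 4 (158bpm 2/4) — PASS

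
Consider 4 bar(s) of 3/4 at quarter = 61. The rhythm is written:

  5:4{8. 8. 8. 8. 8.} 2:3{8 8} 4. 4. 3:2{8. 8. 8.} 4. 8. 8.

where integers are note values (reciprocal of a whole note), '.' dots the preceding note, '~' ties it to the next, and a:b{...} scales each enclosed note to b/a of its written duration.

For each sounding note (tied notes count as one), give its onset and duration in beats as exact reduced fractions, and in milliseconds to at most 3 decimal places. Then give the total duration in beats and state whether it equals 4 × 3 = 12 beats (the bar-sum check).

1) 0.0ms=0b +590.164ms=3/5b
2) 590.164ms=3/5b +590.164ms=3/5b
3) 1180.328ms=6/5b +590.164ms=3/5b
4) 1770.492ms=9/5b +590.164ms=3/5b
5) 2360.656ms=12/5b +590.164ms=3/5b
6) 2950.82ms=3b +737.705ms=3/4b
7) 3688.525ms=15/4b +737.705ms=3/4b
8) 4426.23ms=9/2b +1475.41ms=3/2b
9) 5901.639ms=6b +1475.41ms=3/2b
10) 7377.049ms=15/2b +491.803ms=1/2b
11) 7868.852ms=8b +491.803ms=1/2b
12) 8360.656ms=17/2b +491.803ms=1/2b
13) 8852.459ms=9b +1475.41ms=3/2b
14) 10327.869ms=21/2b +737.705ms=3/4b
15) 11065.574ms=45/4b +737.705ms=3/4b
Σ=12b of 12 (61bpm 3/4) — PASS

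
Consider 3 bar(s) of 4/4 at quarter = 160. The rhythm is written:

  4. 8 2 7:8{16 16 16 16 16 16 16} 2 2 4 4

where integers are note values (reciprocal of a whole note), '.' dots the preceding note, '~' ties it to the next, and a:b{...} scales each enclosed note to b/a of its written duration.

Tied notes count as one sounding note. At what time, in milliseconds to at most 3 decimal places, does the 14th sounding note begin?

note 14 onset = 11b = 4125.0ms

1. 0.0ms @ 0 + 562.5ms (3/2)
2. 562.5ms @ 3/2 + 187.5ms (1/2)
3. 750.0ms @ 2 + 750.0ms (2)
4. 1500.0ms @ 4 + 107.143ms (2/7)
5. 1607.143ms @ 30/7 + 107.143ms (2/7)
6. 1714.286ms @ 32/7 + 107.143ms (2/7)
7. 1821.429ms @ 34/7 + 107.143ms (2/7)
8. 1928.571ms @ 36/7 + 107.143ms (2/7)
9. 2035.714ms @ 38/7 + 107.143ms (2/7)
10. 2142.857ms @ 40/7 + 107.143ms (2/7)
11. 2250.0ms @ 6 + 750.0ms (2)
12. 3000.0ms @ 8 + 750.0ms (2)
13. 3750.0ms @ 10 + 375.0ms (1)
14. 4125.0ms @ 11 + 375.0ms (1)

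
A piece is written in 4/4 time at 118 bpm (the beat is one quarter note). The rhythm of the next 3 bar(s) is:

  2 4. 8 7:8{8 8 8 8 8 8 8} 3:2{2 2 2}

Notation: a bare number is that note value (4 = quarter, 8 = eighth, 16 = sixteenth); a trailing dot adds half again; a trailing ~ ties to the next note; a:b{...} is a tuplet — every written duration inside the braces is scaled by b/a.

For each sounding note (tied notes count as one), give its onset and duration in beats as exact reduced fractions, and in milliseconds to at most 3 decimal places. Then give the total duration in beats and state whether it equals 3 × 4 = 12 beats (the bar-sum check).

1) 0.0ms=0b +1016.949ms=2b
2) 1016.949ms=2b +762.712ms=3/2b
3) 1779.661ms=7/2b +254.237ms=1/2b
4) 2033.898ms=4b +290.557ms=4/7b
5) 2324.455ms=32/7b +290.557ms=4/7b
6) 2615.012ms=36/7b +290.557ms=4/7b
7) 2905.569ms=40/7b +290.557ms=4/7b
8) 3196.126ms=44/7b +290.557ms=4/7b
9) 3486.683ms=48/7b +290.557ms=4/7b
10) 3777.24ms=52/7b +290.557ms=4/7b
11) 4067.797ms=8b +677.966ms=4/3b
12) 4745.763ms=28/3b +677.966ms=4/3b
13) 5423.729ms=32/3b +677.966ms=4/3b
Σ=12b of 12 (118bpm 4/4) — PASS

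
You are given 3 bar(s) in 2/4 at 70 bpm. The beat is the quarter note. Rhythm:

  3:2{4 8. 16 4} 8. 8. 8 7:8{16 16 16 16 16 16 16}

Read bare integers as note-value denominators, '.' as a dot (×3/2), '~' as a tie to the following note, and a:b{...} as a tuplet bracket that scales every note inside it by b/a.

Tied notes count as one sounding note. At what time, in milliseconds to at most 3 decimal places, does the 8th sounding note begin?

note 8 onset = 4b = 3428.571ms

1. 0.0ms @ 0 + 571.429ms (2/3)
2. 571.429ms @ 2/3 + 428.571ms (1/2)
3. 1000.0ms @ 7/6 + 142.857ms (1/6)
4. 1142.857ms @ 4/3 + 571.429ms (2/3)
5. 1714.286ms @ 2 + 642.857ms (3/4)
6. 2357.143ms @ 11/4 + 642.857ms (3/4)
7. 3000.0ms @ 7/2 + 428.571ms (1/2)
8. 3428.571ms @ 4 + 244.898ms (2/7)
9. 3673.469ms @ 30/7 + 244.898ms (2/7)
10. 3918.367ms @ 32/7 + 244.898ms (2/7)
11. 4163.265ms @ 34/7 + 244.898ms (2/7)
12. 4408.163ms @ 36/7 + 244.898ms (2/7)
13. 4653.061ms @ 38/7 + 244.898ms (2/7)
14. 4897.959ms @ 40/7 + 244.898ms (2/7)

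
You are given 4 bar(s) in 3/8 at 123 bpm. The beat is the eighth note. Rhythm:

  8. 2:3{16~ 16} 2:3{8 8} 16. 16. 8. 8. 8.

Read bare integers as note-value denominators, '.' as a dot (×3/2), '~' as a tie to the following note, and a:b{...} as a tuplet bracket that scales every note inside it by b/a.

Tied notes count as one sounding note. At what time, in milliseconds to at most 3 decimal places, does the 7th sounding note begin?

note 7 onset = 15/2b = 3658.537ms

1. 0.0ms @ 0 + 731.707ms (3/2)
2. 731.707ms @ 3/2 + 731.707ms (3/2)
3. 1463.415ms @ 3 + 731.707ms (3/2)
4. 2195.122ms @ 9/2 + 731.707ms (3/2)
5. 2926.829ms @ 6 + 365.854ms (3/4)
6. 3292.683ms @ 27/4 + 365.854ms (3/4)
7. 3658.537ms @ 15/2 + 731.707ms (3/2)
8. 4390.244ms @ 9 + 731.707ms (3/2)
9. 5121.951ms @ 21/2 + 731.707ms (3/2)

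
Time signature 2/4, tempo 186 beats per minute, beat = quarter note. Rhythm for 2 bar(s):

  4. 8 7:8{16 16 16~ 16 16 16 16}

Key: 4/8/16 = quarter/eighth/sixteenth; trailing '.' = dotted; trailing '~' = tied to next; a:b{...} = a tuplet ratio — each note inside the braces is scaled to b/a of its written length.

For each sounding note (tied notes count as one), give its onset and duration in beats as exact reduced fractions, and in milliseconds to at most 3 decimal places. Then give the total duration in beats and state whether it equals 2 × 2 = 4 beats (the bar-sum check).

1) 0.0ms=0b +483.871ms=3/2b
2) 483.871ms=3/2b +161.29ms=1/2b
3) 645.161ms=2b +92.166ms=2/7b
4) 737.327ms=16/7b +92.166ms=2/7b
5) 829.493ms=18/7b +184.332ms=4/7b
6) 1013.825ms=22/7b +92.166ms=2/7b
7) 1105.991ms=24/7b +92.166ms=2/7b
8) 1198.157ms=26/7b +92.166ms=2/7b
Σ=4b of 4 (186bpm 2/4) — PASS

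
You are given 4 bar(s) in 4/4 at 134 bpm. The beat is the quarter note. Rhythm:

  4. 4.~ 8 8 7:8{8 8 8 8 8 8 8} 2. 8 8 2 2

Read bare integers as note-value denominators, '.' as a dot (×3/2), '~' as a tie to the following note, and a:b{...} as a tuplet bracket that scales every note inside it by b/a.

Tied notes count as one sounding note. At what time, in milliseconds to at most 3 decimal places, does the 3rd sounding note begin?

1. 0.0ms @ 0 + 671.642ms (3/2)
2. 671.642ms @ 3/2 + 895.522ms (2)
3. 1567.164ms @ 7/2 + 223.881ms (1/2)
4. 1791.045ms @ 4 + 255.864ms (4/7)
5. 2046.908ms @ 32/7 + 255.864ms (4/7)
6. 2302.772ms @ 36/7 + 255.864ms (4/7)
7. 2558.635ms @ 40/7 + 255.864ms (4/7)
8. 2814.499ms @ 44/7 + 255.864ms (4/7)
9. 3070.362ms @ 48/7 + 255.864ms (4/7)
10. 3326.226ms @ 52/7 + 255.864ms (4/7)
11. 3582.09ms @ 8 + 1343.284ms (3)
12. 4925.373ms @ 11 + 223.881ms (1/2)
13. 5149.254ms @ 23/2 + 223.881ms (1/2)
14. 5373.134ms @ 12 + 895.522ms (2)
15. 6268.657ms @ 14 + 895.522ms (2)

note 3 onset = 7/2b = 1567.164ms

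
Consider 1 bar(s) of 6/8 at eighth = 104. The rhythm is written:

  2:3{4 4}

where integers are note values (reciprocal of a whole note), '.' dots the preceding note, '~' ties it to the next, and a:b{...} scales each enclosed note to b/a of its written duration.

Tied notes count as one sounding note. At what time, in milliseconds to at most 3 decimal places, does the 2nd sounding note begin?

note 2 onset = 3b = 1730.769ms

1. 0.0ms @ 0 + 1730.769ms (3)
2. 1730.769ms @ 3 + 1730.769ms (3)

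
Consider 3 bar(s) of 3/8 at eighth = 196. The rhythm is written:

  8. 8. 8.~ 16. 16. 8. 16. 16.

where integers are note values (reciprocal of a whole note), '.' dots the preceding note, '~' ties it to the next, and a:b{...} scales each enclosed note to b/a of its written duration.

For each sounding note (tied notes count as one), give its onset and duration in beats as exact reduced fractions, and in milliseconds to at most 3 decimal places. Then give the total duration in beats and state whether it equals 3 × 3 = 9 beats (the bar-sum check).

1) 0.0ms=0b +459.184ms=3/2b
2) 459.184ms=3/2b +459.184ms=3/2b
3) 918.367ms=3b +688.776ms=9/4b
4) 1607.143ms=21/4b +229.592ms=3/4b
5) 1836.735ms=6b +459.184ms=3/2b
6) 2295.918ms=15/2b +229.592ms=3/4b
7) 2525.51ms=33/4b +229.592ms=3/4b
Σ=9b of 9 (196bpm 3/8) — PASS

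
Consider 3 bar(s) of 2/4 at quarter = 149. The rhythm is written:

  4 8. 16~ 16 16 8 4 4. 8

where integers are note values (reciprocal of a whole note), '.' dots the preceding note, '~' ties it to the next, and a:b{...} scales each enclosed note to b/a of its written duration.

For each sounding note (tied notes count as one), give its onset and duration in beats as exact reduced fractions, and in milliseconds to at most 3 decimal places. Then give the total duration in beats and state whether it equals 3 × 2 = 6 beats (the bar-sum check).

1) 0.0ms=0b +402.685ms=1b
2) 402.685ms=1b +302.013ms=3/4b
3) 704.698ms=7/4b +201.342ms=1/2b
4) 906.04ms=9/4b +100.671ms=1/4b
5) 1006.711ms=5/2b +201.342ms=1/2b
6) 1208.054ms=3b +402.685ms=1b
7) 1610.738ms=4b +604.027ms=3/2b
8) 2214.765ms=11/2b +201.342ms=1/2b
Σ=6b of 6 (149bpm 2/4) — PASS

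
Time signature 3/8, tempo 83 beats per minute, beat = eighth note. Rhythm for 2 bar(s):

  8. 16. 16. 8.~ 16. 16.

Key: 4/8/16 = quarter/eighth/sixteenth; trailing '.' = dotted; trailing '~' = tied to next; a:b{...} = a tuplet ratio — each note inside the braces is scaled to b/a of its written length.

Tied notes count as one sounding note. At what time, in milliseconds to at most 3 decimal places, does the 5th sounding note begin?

note 5 onset = 21/4b = 3795.181ms

1. 0.0ms @ 0 + 1084.337ms (3/2)
2. 1084.337ms @ 3/2 + 542.169ms (3/4)
3. 1626.506ms @ 9/4 + 542.169ms (3/4)
4. 2168.675ms @ 3 + 1626.506ms (9/4)
5. 3795.181ms @ 21/4 + 542.169ms (3/4)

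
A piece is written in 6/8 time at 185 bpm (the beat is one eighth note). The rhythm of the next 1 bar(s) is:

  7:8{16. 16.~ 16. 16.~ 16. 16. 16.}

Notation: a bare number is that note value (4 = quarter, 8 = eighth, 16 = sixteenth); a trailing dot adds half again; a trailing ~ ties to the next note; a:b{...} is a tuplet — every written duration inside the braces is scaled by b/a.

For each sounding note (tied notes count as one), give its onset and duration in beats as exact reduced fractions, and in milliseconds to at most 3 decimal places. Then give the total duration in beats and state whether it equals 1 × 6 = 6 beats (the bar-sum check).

1) 0.0ms=0b +277.992ms=6/7b
2) 277.992ms=6/7b +555.985ms=12/7b
3) 833.977ms=18/7b +555.985ms=12/7b
4) 1389.961ms=30/7b +277.992ms=6/7b
5) 1667.954ms=36/7b +277.992ms=6/7b
Σ=6b of 6 (185bpm 6/8) — PASS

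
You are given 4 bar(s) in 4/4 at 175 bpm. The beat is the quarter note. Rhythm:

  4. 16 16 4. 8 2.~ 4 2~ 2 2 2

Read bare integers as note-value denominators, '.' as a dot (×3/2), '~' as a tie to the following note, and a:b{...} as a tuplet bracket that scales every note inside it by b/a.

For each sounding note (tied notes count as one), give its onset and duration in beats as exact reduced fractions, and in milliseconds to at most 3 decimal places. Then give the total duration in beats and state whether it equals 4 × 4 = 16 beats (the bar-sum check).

1) 0.0ms=0b +514.286ms=3/2b
2) 514.286ms=3/2b +85.714ms=1/4b
3) 600.0ms=7/4b +85.714ms=1/4b
4) 685.714ms=2b +514.286ms=3/2b
5) 1200.0ms=7/2b +171.429ms=1/2b
6) 1371.429ms=4b +1371.429ms=4b
7) 2742.857ms=8b +1371.429ms=4b
8) 4114.286ms=12b +685.714ms=2b
9) 4800.0ms=14b +685.714ms=2b
Σ=16b of 16 (175bpm 4/4) — PASS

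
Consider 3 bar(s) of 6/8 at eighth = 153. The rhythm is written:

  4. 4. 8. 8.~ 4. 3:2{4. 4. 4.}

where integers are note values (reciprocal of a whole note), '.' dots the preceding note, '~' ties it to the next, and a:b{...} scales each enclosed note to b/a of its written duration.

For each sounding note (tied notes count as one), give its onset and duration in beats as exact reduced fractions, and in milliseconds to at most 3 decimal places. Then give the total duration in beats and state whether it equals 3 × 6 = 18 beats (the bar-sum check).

1) 0.0ms=0b +1176.471ms=3b
2) 1176.471ms=3b +1176.471ms=3b
3) 2352.941ms=6b +588.235ms=3/2b
4) 2941.176ms=15/2b +1764.706ms=9/2b
5) 4705.882ms=12b +784.314ms=2b
6) 5490.196ms=14b +784.314ms=2b
7) 6274.51ms=16b +784.314ms=2b
Σ=18b of 18 (153bpm 6/8) — PASS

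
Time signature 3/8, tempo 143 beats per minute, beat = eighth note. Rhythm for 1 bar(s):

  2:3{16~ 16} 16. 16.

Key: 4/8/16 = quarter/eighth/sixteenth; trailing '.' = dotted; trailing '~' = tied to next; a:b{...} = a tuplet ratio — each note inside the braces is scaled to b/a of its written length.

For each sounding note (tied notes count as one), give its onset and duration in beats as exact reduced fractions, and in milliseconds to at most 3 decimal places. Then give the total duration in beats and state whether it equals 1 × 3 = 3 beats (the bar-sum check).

1) 0.0ms=0b +629.371ms=3/2b
2) 629.371ms=3/2b +314.685ms=3/4b
3) 944.056ms=9/4b +314.685ms=3/4b
Σ=3b of 3 (143bpm 3/8) — PASS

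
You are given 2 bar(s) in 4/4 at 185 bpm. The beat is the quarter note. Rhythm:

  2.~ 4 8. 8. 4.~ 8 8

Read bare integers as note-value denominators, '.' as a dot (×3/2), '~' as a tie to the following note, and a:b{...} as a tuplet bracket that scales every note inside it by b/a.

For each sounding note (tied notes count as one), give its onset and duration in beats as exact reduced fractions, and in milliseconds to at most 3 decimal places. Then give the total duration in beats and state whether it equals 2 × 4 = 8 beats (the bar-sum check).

1) 0.0ms=0b +1297.297ms=4b
2) 1297.297ms=4b +243.243ms=3/4b
3) 1540.541ms=19/4b +243.243ms=3/4b
4) 1783.784ms=11/2b +648.649ms=2b
5) 2432.432ms=15/2b +162.162ms=1/2b
Σ=8b of 8 (185bpm 4/4) — PASS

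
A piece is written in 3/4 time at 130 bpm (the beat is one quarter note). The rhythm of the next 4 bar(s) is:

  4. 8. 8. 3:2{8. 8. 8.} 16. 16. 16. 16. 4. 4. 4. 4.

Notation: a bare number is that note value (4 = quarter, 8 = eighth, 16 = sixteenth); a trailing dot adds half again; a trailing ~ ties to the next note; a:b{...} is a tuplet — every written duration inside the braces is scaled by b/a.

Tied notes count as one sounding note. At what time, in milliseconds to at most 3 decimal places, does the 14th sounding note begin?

note 14 onset = 21/2b = 4846.154ms

1. 0.0ms @ 0 + 692.308ms (3/2)
2. 692.308ms @ 3/2 + 346.154ms (3/4)
3. 1038.462ms @ 9/4 + 346.154ms (3/4)
4. 1384.615ms @ 3 + 230.769ms (1/2)
5. 1615.385ms @ 7/2 + 230.769ms (1/2)
6. 1846.154ms @ 4 + 230.769ms (1/2)
7. 2076.923ms @ 9/2 + 173.077ms (3/8)
8. 2250.0ms @ 39/8 + 173.077ms (3/8)
9. 2423.077ms @ 21/4 + 173.077ms (3/8)
10. 2596.154ms @ 45/8 + 173.077ms (3/8)
11. 2769.231ms @ 6 + 692.308ms (3/2)
12. 3461.538ms @ 15/2 + 692.308ms (3/2)
13. 4153.846ms @ 9 + 692.308ms (3/2)
14. 4846.154ms @ 21/2 + 692.308ms (3/2)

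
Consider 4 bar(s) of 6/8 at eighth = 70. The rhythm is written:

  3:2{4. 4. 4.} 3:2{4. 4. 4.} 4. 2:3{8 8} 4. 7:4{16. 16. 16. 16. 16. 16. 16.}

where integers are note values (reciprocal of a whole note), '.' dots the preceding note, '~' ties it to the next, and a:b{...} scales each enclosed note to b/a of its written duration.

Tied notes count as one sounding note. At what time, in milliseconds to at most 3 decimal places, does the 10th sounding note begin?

1. 0.0ms @ 0 + 1714.286ms (2)
2. 1714.286ms @ 2 + 1714.286ms (2)
3. 3428.571ms @ 4 + 1714.286ms (2)
4. 5142.857ms @ 6 + 1714.286ms (2)
5. 6857.143ms @ 8 + 1714.286ms (2)
6. 8571.429ms @ 10 + 1714.286ms (2)
7. 10285.714ms @ 12 + 2571.429ms (3)
8. 12857.143ms @ 15 + 1285.714ms (3/2)
9. 14142.857ms @ 33/2 + 1285.714ms (3/2)
10. 15428.571ms @ 18 + 2571.429ms (3)
11. 18000.0ms @ 21 + 367.347ms (3/7)
12. 18367.347ms @ 150/7 + 367.347ms (3/7)
13. 18734.694ms @ 153/7 + 367.347ms (3/7)
14. 19102.041ms @ 156/7 + 367.347ms (3/7)
15. 19469.388ms @ 159/7 + 367.347ms (3/7)
16. 19836.735ms @ 162/7 + 367.347ms (3/7)
17. 20204.082ms @ 165/7 + 367.347ms (3/7)

note 10 onset = 18b = 15428.571ms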